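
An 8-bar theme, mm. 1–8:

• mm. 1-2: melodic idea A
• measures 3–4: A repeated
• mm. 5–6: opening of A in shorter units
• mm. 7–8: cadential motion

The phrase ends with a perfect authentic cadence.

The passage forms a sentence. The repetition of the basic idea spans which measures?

measures 3–4

The presentation of a sentence is the basic idea (mm. 1-2) plus its repetition (mm. 3–4); the repetition of the basic idea is therefore measures 3–4.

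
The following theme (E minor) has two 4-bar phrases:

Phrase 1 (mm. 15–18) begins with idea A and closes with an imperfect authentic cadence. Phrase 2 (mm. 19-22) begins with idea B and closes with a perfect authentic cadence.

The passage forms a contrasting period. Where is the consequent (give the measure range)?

The antecedent is the phrase ending with the weaker cadence (imperfect authentic cadence, phrase 1) and the consequent the one ending more conclusively (perfect authentic cadence, phrase 2); the consequent is mm. 19–22.

measures 19–22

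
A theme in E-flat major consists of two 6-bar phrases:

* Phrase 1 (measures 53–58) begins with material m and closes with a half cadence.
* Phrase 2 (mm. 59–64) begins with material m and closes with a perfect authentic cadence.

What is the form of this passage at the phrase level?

Phrase 1 ends with a half cadence (weaker) and phrase 2 with a perfect authentic cadence (stronger): antecedent + consequent = a period.
The two phrases open with the same material (m / m), so the period is parallel.

parallel period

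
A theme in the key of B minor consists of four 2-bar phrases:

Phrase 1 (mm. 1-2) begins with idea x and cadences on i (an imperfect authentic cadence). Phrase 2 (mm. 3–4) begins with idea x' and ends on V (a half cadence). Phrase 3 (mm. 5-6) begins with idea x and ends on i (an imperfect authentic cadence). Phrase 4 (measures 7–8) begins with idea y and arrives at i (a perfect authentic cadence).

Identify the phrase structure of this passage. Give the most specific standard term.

parallel double period

Four phrases in two halves: the first half (mm. 1–4) ends with a half cadence, the second (mm. 5–8) with a perfect authentic cadence — a large antecedent–consequent pair, i.e. a double period.
Phrase 3 begins with the same material as phrase 1, making it parallel.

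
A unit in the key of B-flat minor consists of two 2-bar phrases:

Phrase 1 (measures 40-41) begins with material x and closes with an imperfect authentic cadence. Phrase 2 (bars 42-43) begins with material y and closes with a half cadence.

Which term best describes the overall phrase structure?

phrase group

The second phrase closes with a half cadence, which is not stronger than the first phrase's imperfect authentic cadence; without a weak→strong cadential pair there is no antecedent–consequent relationship, so this is a phrase group rather than a period.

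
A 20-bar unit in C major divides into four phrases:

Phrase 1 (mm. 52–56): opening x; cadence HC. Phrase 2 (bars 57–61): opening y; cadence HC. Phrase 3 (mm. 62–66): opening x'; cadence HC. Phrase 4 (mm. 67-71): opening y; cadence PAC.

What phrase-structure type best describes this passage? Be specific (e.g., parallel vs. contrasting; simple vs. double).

Four phrases in two halves: the first half (measures 52-61) ends with a half cadence, the second (measures 62–71) with a perfect authentic cadence — a large antecedent–consequent pair, i.e. a double period.
Phrase 3 begins with the same material as phrase 1, making it parallel.

parallel double period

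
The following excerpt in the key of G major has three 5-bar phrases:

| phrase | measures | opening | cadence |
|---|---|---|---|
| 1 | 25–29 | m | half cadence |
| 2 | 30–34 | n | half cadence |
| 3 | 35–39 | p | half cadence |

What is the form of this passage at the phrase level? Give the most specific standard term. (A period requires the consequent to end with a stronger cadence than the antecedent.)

The final phrase closes with a half cadence, which is not stronger than the preceding half cadence; the 3 phrases lack an overall antecedent–consequent design and so form a phrase group.

phrase group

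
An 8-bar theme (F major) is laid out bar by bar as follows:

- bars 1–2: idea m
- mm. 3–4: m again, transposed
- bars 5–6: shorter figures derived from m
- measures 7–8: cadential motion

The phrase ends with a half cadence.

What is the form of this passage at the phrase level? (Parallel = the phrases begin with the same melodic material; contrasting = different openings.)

sentence

Basic idea (mm. 1-2) + its repetition (mm. 3–4) form the presentation; fragmentation and cadence (mm. 5–8) form the continuation — the 8-bar whole is a sentence.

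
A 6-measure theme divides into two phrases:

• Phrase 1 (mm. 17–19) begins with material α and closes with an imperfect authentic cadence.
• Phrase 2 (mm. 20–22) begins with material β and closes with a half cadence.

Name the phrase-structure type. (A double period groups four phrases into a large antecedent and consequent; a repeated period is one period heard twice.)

phrase group

The second phrase closes with a half cadence, which is not stronger than the first phrase's imperfect authentic cadence; without a weak→strong cadential pair there is no antecedent–consequent relationship, so this is a phrase group rather than a period.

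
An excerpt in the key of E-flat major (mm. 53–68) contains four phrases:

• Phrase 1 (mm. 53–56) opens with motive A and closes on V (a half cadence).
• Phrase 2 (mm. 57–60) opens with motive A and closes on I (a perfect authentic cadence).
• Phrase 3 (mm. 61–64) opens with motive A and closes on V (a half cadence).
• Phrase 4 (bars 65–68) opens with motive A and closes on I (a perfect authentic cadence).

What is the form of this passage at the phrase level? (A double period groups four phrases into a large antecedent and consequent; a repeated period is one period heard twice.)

The cadence pattern HC–PAC–HC–PAC is weak–strong twice, and phrases 3–4 restate phrases 1–2: a period heard twice, not a double period (which would end weakly at phrase 2).

repeated period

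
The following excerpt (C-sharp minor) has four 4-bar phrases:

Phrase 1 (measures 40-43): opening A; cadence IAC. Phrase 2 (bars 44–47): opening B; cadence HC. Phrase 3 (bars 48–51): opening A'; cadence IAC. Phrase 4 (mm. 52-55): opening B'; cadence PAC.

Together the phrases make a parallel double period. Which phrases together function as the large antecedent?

phrases 1 and 2

In a double period the first pair of phrases (ending half cadence) is the large antecedent and the second pair (ending perfect authentic cadence) is the large consequent; the antecedent is phrases 1 and 2.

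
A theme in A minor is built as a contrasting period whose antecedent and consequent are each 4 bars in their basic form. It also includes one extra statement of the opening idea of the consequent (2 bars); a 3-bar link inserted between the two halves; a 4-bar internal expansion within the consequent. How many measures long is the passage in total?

Basic contrasting period: 4 + 4 = 8 bars.
8 (basic form) + 2 (extra statement) + 3 (link) + 4 (internal expansion) = 17.

17 measures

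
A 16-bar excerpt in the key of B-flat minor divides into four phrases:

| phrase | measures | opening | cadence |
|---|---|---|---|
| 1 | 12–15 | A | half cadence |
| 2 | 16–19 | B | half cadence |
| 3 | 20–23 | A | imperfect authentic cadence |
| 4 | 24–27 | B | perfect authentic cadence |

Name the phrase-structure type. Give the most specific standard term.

parallel double period

Four phrases in two halves: the first half (measures 12–19) ends with a half cadence, the second (mm. 20-27) with a perfect authentic cadence — a large antecedent–consequent pair, i.e. a double period.
Phrase 3 begins with the same material as phrase 1, making it parallel.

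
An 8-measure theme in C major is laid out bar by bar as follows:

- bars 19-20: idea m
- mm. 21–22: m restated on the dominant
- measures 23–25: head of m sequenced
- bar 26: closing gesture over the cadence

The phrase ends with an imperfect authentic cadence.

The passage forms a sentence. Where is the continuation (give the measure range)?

After the presentation (mm. 19–22), the continuation covers the fragmentation through the cadence: measures 23–26.

measures 23–26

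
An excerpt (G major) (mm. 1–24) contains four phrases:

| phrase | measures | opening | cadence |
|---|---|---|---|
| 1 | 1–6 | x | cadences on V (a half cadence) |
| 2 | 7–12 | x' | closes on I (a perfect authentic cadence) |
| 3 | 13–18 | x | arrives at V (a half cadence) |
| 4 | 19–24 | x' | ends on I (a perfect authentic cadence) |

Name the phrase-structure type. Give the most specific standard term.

repeated period

The cadence pattern HC–PAC–HC–PAC is weak–strong twice, and phrases 3–4 restate phrases 1–2: a period heard twice, not a double period (which would end weakly at phrase 2).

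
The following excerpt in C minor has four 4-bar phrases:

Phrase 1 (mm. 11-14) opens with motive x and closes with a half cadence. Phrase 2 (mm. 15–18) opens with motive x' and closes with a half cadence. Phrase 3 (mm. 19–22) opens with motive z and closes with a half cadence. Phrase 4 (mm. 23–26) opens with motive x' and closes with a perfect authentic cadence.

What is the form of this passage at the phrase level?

contrasting double period

Four phrases in two halves: the first half (mm. 11-18) ends with a half cadence, the second (mm. 19–26) with a perfect authentic cadence — a large antecedent–consequent pair, i.e. a double period.
Phrase 3 begins with different material from phrase 1, making it contrasting.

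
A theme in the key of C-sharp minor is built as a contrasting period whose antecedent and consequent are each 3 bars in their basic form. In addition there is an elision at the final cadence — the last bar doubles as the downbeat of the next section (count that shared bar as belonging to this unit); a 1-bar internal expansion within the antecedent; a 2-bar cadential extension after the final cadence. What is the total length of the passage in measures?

Basic contrasting period: 3 + 3 = 6 bars.
6 (basic form) + 1 (internal expansion) + 2 (cadential extension) = 9.
The elision shares a bar with the next section but does not change this unit's count.

9 measures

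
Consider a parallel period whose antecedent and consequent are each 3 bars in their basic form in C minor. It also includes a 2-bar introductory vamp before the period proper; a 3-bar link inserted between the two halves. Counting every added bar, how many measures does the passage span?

Basic parallel period: 3 + 3 = 6 bars.
6 (basic form) + 2 (introduction) + 3 (link) = 11.

11 measures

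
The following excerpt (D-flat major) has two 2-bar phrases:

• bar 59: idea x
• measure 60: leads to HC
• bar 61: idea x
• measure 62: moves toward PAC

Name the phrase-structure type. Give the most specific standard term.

parallel period

Phrase 1 ends with a half cadence (weaker) and phrase 2 with a perfect authentic cadence (stronger): antecedent + consequent = a period.
The two phrases open with the same material (x / x), so the period is parallel.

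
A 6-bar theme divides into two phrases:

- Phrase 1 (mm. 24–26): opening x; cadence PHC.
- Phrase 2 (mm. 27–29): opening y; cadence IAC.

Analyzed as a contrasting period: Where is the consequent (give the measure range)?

measures 27–29

The antecedent is the phrase ending with the weaker cadence (Phrygian half cadence, phrase 1) and the consequent the one ending more conclusively (imperfect authentic cadence, phrase 2); the consequent is measures 27-29.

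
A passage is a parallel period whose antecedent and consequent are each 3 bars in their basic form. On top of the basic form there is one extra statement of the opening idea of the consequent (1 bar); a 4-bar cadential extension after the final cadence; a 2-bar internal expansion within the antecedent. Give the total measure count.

13 measures

Basic parallel period: 3 + 3 = 6 bars.
6 (basic form) + 1 (extra statement) + 4 (cadential extension) + 2 (internal expansion) = 13.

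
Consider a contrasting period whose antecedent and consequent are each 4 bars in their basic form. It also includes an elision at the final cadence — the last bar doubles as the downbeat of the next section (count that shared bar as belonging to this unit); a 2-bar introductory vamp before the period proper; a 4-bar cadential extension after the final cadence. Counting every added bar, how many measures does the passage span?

14 measures

Basic contrasting period: 4 + 4 = 8 bars.
8 (basic form) + 2 (introduction) + 4 (cadential extension) = 14.
The elision shares a bar with the next section but does not change this unit's count.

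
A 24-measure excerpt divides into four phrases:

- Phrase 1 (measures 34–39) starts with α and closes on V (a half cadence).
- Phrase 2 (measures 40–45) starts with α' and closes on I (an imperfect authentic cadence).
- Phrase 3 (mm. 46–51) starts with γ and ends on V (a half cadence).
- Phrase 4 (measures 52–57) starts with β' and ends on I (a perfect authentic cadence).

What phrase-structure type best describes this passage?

Four phrases in two halves: the first half (mm. 34-45) ends with an imperfect authentic cadence, the second (mm. 46–57) with a perfect authentic cadence — a large antecedent–consequent pair, i.e. a double period.
Phrase 3 begins with different material from phrase 1, making it contrasting.

contrasting double period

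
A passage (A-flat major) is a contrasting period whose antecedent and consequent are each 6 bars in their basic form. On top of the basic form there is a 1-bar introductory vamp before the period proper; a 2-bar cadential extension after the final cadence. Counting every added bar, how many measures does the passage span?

15 measures

Basic contrasting period: 6 + 6 = 12 bars.
12 (basic form) + 1 (introduction) + 2 (cadential extension) = 15.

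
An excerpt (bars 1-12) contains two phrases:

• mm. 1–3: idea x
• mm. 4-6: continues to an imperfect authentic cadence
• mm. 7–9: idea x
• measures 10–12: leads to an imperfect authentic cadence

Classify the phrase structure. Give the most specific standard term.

Both phrases have the same opening (x) and the same cadence (imperfect authentic cadence): the second is a restatement, not a consequent, so this is a repeated phrase rather than a period.

repeated phrase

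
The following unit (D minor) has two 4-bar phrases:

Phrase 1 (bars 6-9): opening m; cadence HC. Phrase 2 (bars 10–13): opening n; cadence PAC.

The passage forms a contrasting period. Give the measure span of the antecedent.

measures 6–9

The antecedent is the phrase ending with the weaker cadence (half cadence, phrase 1) and the consequent the one ending more conclusively (perfect authentic cadence, phrase 2); the antecedent is measures 6–9.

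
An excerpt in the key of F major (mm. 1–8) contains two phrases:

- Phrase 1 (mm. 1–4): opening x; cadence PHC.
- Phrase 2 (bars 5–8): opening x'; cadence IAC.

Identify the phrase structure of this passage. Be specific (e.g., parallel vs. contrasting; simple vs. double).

Phrase 1 ends with a Phrygian half cadence (weaker) and phrase 2 with an imperfect authentic cadence (stronger): antecedent + consequent = a period.
The two phrases open with the same material (x / x'), so the period is parallel.

parallel period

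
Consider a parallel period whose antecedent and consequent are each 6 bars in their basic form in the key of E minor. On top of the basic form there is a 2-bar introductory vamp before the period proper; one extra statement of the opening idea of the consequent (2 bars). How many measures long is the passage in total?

16 measures

Basic parallel period: 6 + 6 = 12 bars.
12 (basic form) + 2 (introduction) + 2 (extra statement) = 16.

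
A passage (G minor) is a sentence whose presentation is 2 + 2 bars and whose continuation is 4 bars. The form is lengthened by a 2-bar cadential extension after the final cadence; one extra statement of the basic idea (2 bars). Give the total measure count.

12 measures

Basic sentence: 2 + 2 + 4 = 8 bars.
8 (basic form) + 2 (cadential extension) + 2 (extra statement) = 12.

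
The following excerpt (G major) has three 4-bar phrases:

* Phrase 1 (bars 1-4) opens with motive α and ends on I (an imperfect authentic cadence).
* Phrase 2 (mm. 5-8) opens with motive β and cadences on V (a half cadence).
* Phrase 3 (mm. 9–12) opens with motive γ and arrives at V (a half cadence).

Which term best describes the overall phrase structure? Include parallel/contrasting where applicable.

The final phrase closes with a half cadence, which is not stronger than the preceding half cadence; the 3 phrases lack an overall antecedent–consequent design and so form a phrase group.

phrase group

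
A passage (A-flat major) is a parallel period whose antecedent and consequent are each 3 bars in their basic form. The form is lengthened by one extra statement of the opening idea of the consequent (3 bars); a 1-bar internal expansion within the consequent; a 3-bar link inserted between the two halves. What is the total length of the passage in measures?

Basic parallel period: 3 + 3 = 6 bars.
6 (basic form) + 3 (extra statement) + 1 (internal expansion) + 3 (link) = 13.

13 measures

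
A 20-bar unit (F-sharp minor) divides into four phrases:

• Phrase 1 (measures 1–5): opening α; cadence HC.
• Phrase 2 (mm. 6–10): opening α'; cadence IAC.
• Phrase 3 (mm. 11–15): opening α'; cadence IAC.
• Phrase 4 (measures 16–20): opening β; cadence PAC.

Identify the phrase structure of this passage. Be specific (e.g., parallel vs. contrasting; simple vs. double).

parallel double period

Four phrases in two halves: the first half (mm. 1–10) ends with an imperfect authentic cadence, the second (bars 11–20) with a perfect authentic cadence — a large antecedent–consequent pair, i.e. a double period.
Phrase 3 begins with the same material as phrase 1, making it parallel.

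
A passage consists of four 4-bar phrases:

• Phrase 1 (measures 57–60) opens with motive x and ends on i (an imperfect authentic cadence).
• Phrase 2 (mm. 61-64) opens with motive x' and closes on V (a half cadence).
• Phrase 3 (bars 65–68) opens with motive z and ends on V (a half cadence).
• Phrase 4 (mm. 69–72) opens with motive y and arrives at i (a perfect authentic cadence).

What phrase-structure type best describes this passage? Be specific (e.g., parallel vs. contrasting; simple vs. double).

Four phrases in two halves: the first half (mm. 57–64) ends with a half cadence, the second (mm. 65–72) with a perfect authentic cadence — a large antecedent–consequent pair, i.e. a double period.
Phrase 3 begins with different material from phrase 1, making it contrasting.

contrasting double period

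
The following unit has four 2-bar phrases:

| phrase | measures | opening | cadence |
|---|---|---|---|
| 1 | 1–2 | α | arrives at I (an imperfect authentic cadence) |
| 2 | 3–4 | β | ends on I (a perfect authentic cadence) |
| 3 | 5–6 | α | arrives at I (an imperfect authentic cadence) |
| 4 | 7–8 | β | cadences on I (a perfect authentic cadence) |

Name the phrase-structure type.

repeated period

The cadence pattern IAC–PAC–IAC–PAC is weak–strong twice, and phrases 3–4 restate phrases 1–2: a period heard twice, not a double period (which would end weakly at phrase 2).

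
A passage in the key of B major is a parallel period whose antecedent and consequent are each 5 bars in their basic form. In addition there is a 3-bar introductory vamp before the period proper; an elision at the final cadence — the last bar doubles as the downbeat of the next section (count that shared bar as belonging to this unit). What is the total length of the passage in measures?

13 measures

Basic parallel period: 5 + 5 = 10 bars.
10 (basic form) + 3 (introduction) = 13.
The elision shares a bar with the next section but does not change this unit's count.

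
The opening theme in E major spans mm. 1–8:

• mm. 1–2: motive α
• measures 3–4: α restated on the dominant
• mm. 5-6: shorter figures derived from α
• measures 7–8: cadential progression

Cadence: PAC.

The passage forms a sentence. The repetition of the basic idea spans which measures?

measures 3–4

The presentation of a sentence is the basic idea (measures 1-2) plus its repetition (mm. 3–4); the repetition of the basic idea is therefore mm. 3–4.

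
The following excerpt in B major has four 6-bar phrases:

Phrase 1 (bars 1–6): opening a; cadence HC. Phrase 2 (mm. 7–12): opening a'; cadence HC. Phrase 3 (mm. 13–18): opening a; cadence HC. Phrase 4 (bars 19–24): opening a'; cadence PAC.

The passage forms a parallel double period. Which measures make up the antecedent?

In a double period the first pair of phrases (ending half cadence) is the large antecedent and the second pair (ending perfect authentic cadence) is the large consequent; the antecedent is measures 1–12.

measures 1–12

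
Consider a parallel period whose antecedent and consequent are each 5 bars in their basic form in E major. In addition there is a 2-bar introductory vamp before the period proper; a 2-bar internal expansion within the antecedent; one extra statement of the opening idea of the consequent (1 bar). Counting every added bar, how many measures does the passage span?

15 measures

Basic parallel period: 5 + 5 = 10 bars.
10 (basic form) + 2 (introduction) + 2 (internal expansion) + 1 (extra statement) = 15.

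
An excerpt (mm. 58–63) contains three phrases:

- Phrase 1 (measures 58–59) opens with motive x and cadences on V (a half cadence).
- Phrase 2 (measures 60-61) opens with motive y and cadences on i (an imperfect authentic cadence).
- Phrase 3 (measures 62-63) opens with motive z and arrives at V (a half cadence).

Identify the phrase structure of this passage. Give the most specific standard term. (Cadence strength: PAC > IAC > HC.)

phrase group

The final phrase closes with a half cadence, which is not stronger than the preceding imperfect authentic cadence; the 3 phrases lack an overall antecedent–consequent design and so form a phrase group.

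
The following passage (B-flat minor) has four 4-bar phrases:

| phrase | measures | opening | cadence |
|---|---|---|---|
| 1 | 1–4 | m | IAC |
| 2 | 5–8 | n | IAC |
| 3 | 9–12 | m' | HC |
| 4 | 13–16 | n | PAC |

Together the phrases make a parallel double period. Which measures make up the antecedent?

In a double period the first pair of phrases (ending imperfect authentic cadence) is the large antecedent and the second pair (ending perfect authentic cadence) is the large consequent; the antecedent is measures 1–8.

measures 1–8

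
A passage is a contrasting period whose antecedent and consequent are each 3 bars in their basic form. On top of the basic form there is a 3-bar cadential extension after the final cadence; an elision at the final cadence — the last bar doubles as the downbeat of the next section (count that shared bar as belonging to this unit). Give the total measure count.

Basic contrasting period: 3 + 3 = 6 bars.
6 (basic form) + 3 (cadential extension) = 9.
The elision shares a bar with the next section but does not change this unit's count.

9 measures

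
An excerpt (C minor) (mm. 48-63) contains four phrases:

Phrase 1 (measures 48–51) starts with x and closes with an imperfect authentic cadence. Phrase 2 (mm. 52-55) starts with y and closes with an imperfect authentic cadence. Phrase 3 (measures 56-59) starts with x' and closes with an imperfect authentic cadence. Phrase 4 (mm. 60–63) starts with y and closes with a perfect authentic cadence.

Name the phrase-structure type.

Four phrases in two halves: the first half (mm. 48-55) ends with an imperfect authentic cadence, the second (bars 56–63) with a perfect authentic cadence — a large antecedent–consequent pair, i.e. a double period.
Phrase 3 begins with the same material as phrase 1, making it parallel.

parallel double period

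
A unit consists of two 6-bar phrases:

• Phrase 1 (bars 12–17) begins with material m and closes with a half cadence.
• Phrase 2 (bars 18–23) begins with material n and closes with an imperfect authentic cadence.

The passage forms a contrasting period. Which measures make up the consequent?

The phrase ending with the weaker cadence (half cadence) is the antecedent; the one ending more conclusively (imperfect authentic cadence) is the consequent. The consequent is measures 18–23.

measures 18–23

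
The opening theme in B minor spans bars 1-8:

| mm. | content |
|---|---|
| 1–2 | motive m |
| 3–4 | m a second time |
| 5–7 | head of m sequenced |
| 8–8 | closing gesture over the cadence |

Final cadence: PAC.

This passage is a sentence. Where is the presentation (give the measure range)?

measures 1–4

The presentation of a sentence is the basic idea (bars 1–2) plus its repetition (mm. 3–4); the presentation is therefore mm. 1–4.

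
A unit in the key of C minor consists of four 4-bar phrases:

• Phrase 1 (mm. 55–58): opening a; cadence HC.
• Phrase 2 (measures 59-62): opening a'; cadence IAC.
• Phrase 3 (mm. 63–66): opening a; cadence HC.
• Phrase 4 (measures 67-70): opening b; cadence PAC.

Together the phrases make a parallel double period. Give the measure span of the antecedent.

In a double period the first pair of phrases (ending imperfect authentic cadence) is the large antecedent and the second pair (ending perfect authentic cadence) is the large consequent; the antecedent is measures 55–62.

measures 55–62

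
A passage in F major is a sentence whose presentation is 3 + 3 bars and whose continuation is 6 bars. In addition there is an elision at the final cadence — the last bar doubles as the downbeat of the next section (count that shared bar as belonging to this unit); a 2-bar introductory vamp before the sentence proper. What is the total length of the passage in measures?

14 measures

Basic sentence: 3 + 3 + 6 = 12 bars.
12 (basic form) + 2 (introduction) = 14.
The elision shares a bar with the next section but does not change this unit's count.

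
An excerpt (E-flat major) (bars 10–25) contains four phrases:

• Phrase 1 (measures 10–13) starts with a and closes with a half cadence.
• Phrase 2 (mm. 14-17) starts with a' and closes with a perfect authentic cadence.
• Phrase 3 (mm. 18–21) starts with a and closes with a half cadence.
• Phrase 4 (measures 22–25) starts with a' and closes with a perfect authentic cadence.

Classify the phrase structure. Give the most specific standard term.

The cadence pattern HC–PAC–HC–PAC is weak–strong twice, and phrases 3–4 restate phrases 1–2: a period heard twice, not a double period (which would end weakly at phrase 2).

repeated period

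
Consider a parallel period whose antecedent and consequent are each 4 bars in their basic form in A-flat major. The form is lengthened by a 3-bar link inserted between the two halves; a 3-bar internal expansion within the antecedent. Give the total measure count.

14 measures

Basic parallel period: 4 + 4 = 8 bars.
8 (basic form) + 3 (link) + 3 (internal expansion) = 14.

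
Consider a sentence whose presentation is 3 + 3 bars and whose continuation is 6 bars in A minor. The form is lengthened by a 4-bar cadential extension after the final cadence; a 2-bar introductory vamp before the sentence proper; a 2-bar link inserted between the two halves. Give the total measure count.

Basic sentence: 3 + 3 + 6 = 12 bars.
12 (basic form) + 4 (cadential extension) + 2 (introduction) + 2 (link) = 20.

20 measures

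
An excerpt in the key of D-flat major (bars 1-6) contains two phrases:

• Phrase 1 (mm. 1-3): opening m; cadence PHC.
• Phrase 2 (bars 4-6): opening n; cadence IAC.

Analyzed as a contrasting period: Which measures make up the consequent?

The antecedent is the phrase ending with the weaker cadence (Phrygian half cadence, phrase 1) and the consequent the one ending more conclusively (imperfect authentic cadence, phrase 2); the consequent is bars 4–6.

measures 4–6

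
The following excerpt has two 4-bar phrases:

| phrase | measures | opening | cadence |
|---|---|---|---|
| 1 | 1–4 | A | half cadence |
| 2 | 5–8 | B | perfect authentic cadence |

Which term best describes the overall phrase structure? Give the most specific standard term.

Phrase 1 ends with a half cadence (weaker) and phrase 2 with a perfect authentic cadence (stronger): antecedent + consequent = a period.
The two phrases open with different material (A / B), so the period is contrasting.

contrasting period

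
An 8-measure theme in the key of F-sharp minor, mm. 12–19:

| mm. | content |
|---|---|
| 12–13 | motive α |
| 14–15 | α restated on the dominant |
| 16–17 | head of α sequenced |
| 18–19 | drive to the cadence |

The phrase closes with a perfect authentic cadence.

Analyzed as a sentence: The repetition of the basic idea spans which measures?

measures 14–15

The presentation of a sentence is the basic idea (measures 12-13) plus its repetition (mm. 14-15); the repetition of the basic idea is therefore measures 14-15.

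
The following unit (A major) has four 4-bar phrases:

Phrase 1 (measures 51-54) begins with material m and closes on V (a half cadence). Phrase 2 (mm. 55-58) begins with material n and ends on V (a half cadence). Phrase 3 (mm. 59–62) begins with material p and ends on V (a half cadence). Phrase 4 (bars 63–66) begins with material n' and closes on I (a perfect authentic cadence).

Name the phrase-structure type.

contrasting double period

Four phrases in two halves: the first half (bars 51–58) ends with a half cadence, the second (bars 59–66) with a perfect authentic cadence — a large antecedent–consequent pair, i.e. a double period.
Phrase 3 begins with different material from phrase 1, making it contrasting.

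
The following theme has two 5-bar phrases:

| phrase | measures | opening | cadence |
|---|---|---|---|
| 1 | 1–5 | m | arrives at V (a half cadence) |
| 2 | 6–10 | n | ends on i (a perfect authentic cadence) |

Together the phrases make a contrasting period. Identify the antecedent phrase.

The phrase ending with the weaker cadence (half cadence) is the antecedent; the one ending more conclusively (perfect authentic cadence) is the consequent. The antecedent is phrase 1.

phrase 1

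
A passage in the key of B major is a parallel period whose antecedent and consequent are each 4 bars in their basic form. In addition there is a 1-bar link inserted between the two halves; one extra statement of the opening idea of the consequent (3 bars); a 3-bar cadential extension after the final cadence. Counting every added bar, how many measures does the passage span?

Basic parallel period: 4 + 4 = 8 bars.
8 (basic form) + 1 (link) + 3 (extra statement) + 3 (cadential extension) = 15.

15 measures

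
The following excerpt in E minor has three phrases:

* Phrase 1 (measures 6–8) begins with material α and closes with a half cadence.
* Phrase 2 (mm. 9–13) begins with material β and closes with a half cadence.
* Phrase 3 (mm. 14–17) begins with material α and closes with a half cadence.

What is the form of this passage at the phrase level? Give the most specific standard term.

phrase group

The final phrase closes with a half cadence, which is not stronger than the preceding half cadence; the 3 phrases lack an overall antecedent–consequent design and so form a phrase group.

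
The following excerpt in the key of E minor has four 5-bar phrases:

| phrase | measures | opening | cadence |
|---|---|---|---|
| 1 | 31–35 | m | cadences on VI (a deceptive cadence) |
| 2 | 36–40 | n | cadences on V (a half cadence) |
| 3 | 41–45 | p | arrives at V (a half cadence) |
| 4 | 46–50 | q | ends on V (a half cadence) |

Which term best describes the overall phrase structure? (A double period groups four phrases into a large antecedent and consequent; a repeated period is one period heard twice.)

phrase group

Phrase 4 ends with a half cadence, no stronger than phrase 2's half cadence, so the four phrases do not form a double period; nor do phrases 3–4 duplicate 1–2, so it is not a repeated period. With no phrase reaching a conclusive cadence, the passage is a phrase group.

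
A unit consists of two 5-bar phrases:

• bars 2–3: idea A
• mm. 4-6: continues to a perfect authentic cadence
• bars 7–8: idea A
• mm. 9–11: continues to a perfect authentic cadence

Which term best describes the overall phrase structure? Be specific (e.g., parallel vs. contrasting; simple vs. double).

repeated phrase

Both phrases have the same opening (A) and the same cadence (perfect authentic cadence): the second is a restatement, not a consequent, so this is a repeated phrase rather than a period.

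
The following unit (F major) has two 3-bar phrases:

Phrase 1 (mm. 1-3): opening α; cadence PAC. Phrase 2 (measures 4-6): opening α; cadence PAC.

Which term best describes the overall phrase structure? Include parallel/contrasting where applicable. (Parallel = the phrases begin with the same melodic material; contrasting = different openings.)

Both phrases have the same opening (α) and the same cadence (perfect authentic cadence): the second is a restatement, not a consequent, so this is a repeated phrase rather than a period.

repeated phrase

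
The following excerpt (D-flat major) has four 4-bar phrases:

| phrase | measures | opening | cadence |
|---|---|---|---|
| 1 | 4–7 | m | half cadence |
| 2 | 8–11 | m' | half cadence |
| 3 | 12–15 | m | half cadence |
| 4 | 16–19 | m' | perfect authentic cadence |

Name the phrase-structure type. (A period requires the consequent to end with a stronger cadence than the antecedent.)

parallel double period

Four phrases in two halves: the first half (mm. 4–11) ends with a half cadence, the second (mm. 12–19) with a perfect authentic cadence — a large antecedent–consequent pair, i.e. a double period.
Phrase 3 begins with the same material as phrase 1, making it parallel.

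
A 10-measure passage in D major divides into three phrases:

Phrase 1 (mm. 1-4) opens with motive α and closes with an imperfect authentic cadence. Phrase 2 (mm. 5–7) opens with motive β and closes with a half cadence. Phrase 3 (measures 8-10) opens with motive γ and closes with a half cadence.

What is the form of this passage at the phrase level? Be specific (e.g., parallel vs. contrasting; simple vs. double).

The final phrase closes with a half cadence, which is not stronger than the preceding half cadence; the 3 phrases lack an overall antecedent–consequent design and so form a phrase group.

phrase group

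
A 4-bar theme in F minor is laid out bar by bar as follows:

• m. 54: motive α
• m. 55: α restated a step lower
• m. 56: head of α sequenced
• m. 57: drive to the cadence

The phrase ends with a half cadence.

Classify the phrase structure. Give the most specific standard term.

Basic idea (m. 54) + its repetition (bar 55) form the presentation; fragmentation and cadence (measures 56-57) form the continuation — the 4-bar whole is a sentence.

sentence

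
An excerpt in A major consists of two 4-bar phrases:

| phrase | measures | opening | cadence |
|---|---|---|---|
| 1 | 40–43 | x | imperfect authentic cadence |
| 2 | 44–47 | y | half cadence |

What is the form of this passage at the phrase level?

phrase group

The second phrase closes with a half cadence, which is not stronger than the first phrase's imperfect authentic cadence; without a weak→strong cadential pair there is no antecedent–consequent relationship, so this is a phrase group rather than a period.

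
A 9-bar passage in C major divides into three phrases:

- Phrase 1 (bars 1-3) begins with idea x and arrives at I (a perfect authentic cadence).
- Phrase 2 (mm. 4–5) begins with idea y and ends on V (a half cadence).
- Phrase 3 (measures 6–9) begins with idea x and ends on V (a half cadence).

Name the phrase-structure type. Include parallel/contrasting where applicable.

The final phrase closes with a half cadence, which is not stronger than the preceding half cadence; the 3 phrases lack an overall antecedent–consequent design and so form a phrase group.

phrase group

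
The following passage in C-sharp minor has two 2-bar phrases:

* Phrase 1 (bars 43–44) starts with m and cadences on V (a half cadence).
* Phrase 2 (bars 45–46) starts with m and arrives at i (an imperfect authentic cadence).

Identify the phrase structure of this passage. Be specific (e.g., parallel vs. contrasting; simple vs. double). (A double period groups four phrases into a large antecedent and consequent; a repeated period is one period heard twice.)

parallel period

Phrase 1 ends with a half cadence (weaker) and phrase 2 with an imperfect authentic cadence (stronger): antecedent + consequent = a period.
The two phrases open with the same material (m / m), so the period is parallel.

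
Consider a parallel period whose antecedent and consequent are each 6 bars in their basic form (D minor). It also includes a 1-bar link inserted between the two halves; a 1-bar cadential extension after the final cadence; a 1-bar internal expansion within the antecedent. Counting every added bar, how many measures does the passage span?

Basic parallel period: 6 + 6 = 12 bars.
12 (basic form) + 1 (link) + 1 (cadential extension) + 1 (internal expansion) = 15.

15 measures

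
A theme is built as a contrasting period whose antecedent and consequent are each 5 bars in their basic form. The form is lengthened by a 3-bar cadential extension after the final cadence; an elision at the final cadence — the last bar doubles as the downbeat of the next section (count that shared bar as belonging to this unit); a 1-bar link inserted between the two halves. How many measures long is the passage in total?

14 measures

Basic contrasting period: 5 + 5 = 10 bars.
10 (basic form) + 3 (cadential extension) + 1 (link) = 14.
The elision shares a bar with the next section but does not change this unit's count.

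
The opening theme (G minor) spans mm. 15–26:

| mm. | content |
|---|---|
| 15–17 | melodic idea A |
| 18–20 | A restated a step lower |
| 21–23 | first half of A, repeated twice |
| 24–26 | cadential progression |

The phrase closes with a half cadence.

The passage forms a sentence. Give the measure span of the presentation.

measures 15–20

The presentation of a sentence is the basic idea (measures 15-17) plus its repetition (measures 18–20); the presentation is therefore mm. 15–20.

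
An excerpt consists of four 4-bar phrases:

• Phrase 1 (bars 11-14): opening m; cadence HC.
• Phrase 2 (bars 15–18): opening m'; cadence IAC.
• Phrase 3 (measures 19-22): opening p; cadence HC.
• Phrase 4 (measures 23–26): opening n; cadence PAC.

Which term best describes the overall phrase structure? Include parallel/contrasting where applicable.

Four phrases in two halves: the first half (measures 11-18) ends with an imperfect authentic cadence, the second (measures 19-26) with a perfect authentic cadence — a large antecedent–consequent pair, i.e. a double period.
Phrase 3 begins with different material from phrase 1, making it contrasting.

contrasting double period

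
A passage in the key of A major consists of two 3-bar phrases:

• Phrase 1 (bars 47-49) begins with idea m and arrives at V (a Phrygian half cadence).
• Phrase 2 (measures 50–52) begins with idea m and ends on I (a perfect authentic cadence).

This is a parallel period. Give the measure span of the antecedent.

measures 47–49

The phrase ending with the weaker cadence (Phrygian half cadence) is the antecedent; the one ending more conclusively (perfect authentic cadence) is the consequent. The antecedent is measures 47–49.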